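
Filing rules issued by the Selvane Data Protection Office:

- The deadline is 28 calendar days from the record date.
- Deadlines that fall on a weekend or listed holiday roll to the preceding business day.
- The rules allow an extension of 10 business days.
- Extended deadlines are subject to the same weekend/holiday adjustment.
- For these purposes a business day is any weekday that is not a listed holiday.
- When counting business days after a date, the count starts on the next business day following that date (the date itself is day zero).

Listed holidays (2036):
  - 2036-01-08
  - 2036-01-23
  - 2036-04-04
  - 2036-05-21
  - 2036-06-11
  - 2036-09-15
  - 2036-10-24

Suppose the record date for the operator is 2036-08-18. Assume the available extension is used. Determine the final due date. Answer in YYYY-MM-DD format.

Trigger date 2036-08-18 + 28 calendar days = 2036-09-15.
2036-09-15 is a listed holiday; the preceding business day is 2036-09-12 (Friday).
Applying the 10-business-day extension: 10 business days after 2036-09-12 is 2036-09-29.
2036-09-29 falls on a Monday, which is a business day, so no adjustment is needed.
Final deadline: 2036-09-29.

2036-09-29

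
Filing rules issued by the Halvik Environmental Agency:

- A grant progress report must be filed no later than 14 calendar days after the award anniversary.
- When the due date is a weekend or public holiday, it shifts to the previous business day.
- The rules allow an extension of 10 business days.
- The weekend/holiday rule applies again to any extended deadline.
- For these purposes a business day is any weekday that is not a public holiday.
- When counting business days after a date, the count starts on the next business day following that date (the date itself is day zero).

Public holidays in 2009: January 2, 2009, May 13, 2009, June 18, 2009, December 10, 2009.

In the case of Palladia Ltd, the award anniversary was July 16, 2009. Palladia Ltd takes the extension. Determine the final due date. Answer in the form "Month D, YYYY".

August 13, 2009

Adding 14 calendar days to July 16, 2009 gives July 30, 2009.
July 30, 2009 is a Thursday and not a listed holiday, so it stands.
The 10-business-day extension runs from July 30, 2009 to August 13, 2009.
August 13, 2009 (Thursday) is already a business day.
So the filing is due August 13, 2009.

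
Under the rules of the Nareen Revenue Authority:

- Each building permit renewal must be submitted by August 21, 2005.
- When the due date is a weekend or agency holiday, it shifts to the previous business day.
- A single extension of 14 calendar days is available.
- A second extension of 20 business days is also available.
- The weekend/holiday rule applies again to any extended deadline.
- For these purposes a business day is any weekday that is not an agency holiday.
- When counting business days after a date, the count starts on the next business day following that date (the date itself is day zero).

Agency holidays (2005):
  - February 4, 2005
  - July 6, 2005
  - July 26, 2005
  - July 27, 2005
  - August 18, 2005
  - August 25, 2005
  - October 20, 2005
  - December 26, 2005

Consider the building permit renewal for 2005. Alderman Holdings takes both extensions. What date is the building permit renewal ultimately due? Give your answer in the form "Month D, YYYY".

September 30, 2005

Start from the fixed due date, August 21, 2005.
Because August 21, 2005 is a Sunday, the deadline becomes August 19, 2005 (Friday).
The 14-calendar-day extension moves the deadline from August 19, 2005 to September 2, 2005.
Since September 2, 2005 is a Friday and not a holiday, the date is unchanged.
Counting 20 further business days from September 2, 2005 reaches September 30, 2005.
September 30, 2005 (Friday) is already a business day.
So the filing is due September 30, 2005.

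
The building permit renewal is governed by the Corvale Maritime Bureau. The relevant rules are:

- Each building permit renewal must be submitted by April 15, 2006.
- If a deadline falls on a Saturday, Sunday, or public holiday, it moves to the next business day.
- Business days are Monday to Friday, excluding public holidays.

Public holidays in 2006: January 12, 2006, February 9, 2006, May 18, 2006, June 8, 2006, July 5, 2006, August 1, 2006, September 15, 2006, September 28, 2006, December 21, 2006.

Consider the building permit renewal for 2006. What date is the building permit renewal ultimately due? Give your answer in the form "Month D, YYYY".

April 17, 2006

The statutory due date is April 15, 2006.
April 15, 2006 falls on a Saturday. Rolling to the next business day gives April 17, 2006, a Monday.
Final deadline: April 17, 2006.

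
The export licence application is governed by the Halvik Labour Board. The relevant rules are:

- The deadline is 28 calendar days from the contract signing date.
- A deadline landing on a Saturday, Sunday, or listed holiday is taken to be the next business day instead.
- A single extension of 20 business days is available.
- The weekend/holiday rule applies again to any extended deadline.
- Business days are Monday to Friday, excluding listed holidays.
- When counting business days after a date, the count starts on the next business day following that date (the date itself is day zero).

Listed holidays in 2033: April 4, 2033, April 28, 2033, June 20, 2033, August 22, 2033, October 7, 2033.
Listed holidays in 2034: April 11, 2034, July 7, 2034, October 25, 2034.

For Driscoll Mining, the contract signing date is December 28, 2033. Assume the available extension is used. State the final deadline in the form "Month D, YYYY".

February 22, 2034

Trigger date December 28, 2033 + 28 calendar days = January 25, 2034.
Since January 25, 2034 is a Wednesday and not a holiday, the date is unchanged.
The 20-business-day extension runs from January 25, 2034 to February 22, 2034.
February 22, 2034 (Wednesday) is already a business day.
Deadline: February 22, 2034.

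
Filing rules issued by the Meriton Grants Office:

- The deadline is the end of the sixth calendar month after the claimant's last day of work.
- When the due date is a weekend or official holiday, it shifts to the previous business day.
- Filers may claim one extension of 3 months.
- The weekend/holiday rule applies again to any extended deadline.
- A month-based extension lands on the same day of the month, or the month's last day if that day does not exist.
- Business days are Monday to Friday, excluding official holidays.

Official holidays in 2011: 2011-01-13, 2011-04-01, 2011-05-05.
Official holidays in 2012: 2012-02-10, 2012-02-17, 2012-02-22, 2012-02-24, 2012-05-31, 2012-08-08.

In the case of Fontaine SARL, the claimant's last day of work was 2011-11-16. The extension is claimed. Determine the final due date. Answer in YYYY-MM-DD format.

2012-08-30

6 months after 2011-11-16 falls in May 2012; the last day of that month is 2012-05-31.
2012-05-31 is a listed holiday; the preceding business day is 2012-05-30 (Wednesday).
The 3 months extension carries 2012-05-30 to 2012-08-30.
2012-08-30 is a Thursday and not a listed holiday, so it stands.
Deadline: 2012-08-30.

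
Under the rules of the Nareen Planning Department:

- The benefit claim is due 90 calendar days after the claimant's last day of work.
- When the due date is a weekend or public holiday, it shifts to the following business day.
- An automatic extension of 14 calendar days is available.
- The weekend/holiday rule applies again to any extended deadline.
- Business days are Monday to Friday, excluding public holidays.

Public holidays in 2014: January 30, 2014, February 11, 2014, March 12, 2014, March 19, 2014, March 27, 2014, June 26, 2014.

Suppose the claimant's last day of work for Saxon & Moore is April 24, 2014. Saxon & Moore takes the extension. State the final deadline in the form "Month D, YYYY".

90 calendar days after April 24, 2014 is July 23, 2014.
July 23, 2014 is a Wednesday and not a listed holiday, so it stands.
The 14-calendar-day extension moves the deadline from July 23, 2014 to August 6, 2014.
August 6, 2014 (Wednesday) is already a business day.
So the filing is due August 6, 2014.

August 6, 2014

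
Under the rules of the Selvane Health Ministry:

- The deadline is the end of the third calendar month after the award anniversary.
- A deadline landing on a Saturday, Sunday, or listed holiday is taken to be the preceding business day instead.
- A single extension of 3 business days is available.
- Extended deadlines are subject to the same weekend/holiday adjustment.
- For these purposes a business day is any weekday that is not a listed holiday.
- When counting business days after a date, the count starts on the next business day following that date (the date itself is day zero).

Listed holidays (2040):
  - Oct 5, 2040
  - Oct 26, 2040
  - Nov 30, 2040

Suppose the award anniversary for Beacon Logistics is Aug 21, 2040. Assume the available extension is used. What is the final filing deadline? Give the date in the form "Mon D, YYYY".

Dec 5, 2040

3 months after Aug 21, 2040 is November 2040; that month ends on Nov 30, 2040.
Nov 30, 2040 falls on a listed holiday. Rolling to the preceding business day gives Nov 29, 2040, a Thursday.
The 3-business-day extension runs from Nov 29, 2040 to Dec 5, 2040.
Dec 5, 2040 is a Wednesday and not a listed holiday, so it stands.
Final deadline: Dec 5, 2040.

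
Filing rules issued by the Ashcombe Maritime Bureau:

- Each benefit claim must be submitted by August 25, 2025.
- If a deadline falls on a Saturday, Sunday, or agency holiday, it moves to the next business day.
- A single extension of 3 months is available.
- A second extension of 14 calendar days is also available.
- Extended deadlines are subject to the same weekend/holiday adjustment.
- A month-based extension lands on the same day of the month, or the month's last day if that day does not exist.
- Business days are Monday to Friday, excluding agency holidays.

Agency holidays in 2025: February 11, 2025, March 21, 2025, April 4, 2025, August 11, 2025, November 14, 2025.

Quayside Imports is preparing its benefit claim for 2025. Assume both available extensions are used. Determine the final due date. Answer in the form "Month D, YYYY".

December 9, 2025

Start from the fixed due date, August 25, 2025.
August 25, 2025 is a Monday and not a listed holiday, so it stands.
Applying the 3 months extension: 3 months after August 25, 2025 is November 25, 2025.
November 25, 2025 (Tuesday) is already a business day.
With the 14-day extension, November 25, 2025 becomes December 9, 2025.
Since December 9, 2025 is a Tuesday and not a holiday, the date is unchanged.
Deadline: December 9, 2025.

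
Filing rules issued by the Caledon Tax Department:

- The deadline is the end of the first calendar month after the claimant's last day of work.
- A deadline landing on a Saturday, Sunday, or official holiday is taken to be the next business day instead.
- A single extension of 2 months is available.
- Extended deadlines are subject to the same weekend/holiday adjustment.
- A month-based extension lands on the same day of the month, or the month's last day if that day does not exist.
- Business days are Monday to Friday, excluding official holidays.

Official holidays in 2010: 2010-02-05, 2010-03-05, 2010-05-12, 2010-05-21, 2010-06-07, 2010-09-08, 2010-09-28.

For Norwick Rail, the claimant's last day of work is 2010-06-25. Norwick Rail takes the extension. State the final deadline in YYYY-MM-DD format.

1 month after 2010-06-25 falls in July 2010; the last day of that month is 2010-07-31.
Because 2010-07-31 is a Saturday, the deadline becomes 2010-08-02 (Monday).
Add 2 months to 2010-08-02: 2010-10-02.
Because 2010-10-02 is a Saturday, the deadline becomes 2010-10-04 (Monday).
The final due date is 2010-10-04.

2010-10-04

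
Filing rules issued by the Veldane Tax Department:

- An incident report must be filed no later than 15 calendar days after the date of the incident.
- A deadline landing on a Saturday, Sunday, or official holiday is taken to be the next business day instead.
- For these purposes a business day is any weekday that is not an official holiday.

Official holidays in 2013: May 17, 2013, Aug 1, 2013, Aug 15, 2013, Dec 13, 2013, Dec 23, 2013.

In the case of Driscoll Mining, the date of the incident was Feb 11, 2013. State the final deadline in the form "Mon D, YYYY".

Adding 15 calendar days to Feb 11, 2013 gives Feb 26, 2013.
Feb 26, 2013 falls on a Tuesday, which is a business day, so no adjustment is needed.
So the filing is due Feb 26, 2013.

Feb 26, 2013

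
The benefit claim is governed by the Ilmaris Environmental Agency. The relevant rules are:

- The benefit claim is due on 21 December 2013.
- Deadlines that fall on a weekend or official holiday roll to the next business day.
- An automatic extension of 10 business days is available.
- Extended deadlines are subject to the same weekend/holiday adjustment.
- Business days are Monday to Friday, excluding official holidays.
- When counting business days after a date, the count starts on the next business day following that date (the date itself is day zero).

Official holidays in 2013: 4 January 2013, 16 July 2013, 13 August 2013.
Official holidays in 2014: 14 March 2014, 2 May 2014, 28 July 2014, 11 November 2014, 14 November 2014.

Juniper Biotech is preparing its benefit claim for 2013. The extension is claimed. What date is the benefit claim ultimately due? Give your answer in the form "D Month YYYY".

The stated deadline is 21 December 2013.
21 December 2013 is a Saturday, so it moves to the next business day, 23 December 2013 (Monday).
Applying the 10-business-day extension: 10 business days after 23 December 2013 is 6 January 2014.
6 January 2014 is a Monday and not a listed holiday, so it stands.
So the filing is due 6 January 2014.

6 January 2014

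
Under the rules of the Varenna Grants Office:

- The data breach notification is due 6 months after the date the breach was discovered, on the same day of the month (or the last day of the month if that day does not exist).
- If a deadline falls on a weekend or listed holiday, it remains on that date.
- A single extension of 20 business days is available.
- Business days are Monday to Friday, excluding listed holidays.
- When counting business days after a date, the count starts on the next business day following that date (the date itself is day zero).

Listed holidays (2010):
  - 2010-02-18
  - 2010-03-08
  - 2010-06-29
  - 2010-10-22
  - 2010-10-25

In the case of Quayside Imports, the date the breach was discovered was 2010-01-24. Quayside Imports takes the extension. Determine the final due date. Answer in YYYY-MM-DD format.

6 months after 2010-01-24, on the same day of the month, is 2010-07-24.
No adjustment is made for weekends or holidays, so 2010-07-24 stands.
Counting 20 further business days from 2010-07-24 reaches 2010-08-20.
No adjustment is made for weekends or holidays, so 2010-08-20 stands.
Final deadline: 2010-08-20.

2010-08-20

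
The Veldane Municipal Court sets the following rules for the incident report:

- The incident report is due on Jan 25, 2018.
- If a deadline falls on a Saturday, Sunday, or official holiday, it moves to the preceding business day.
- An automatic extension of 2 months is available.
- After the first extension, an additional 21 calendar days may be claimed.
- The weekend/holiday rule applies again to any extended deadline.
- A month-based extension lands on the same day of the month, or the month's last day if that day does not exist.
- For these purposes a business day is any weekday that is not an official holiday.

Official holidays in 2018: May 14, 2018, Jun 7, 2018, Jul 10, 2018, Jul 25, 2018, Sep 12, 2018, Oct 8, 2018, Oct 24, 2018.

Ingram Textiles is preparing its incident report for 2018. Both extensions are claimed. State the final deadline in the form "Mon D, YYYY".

Apr 13, 2018

The statutory due date is Jan 25, 2018.
Jan 25, 2018 (Thursday) is already a business day.
Applying the 2 months extension: 2 months after Jan 25, 2018 is Mar 25, 2018.
Because Mar 25, 2018 is a Sunday, the deadline becomes Mar 23, 2018 (Friday).
With the 21-day extension, Mar 23, 2018 becomes Apr 13, 2018.
Since Apr 13, 2018 is a Friday and not a holiday, the date is unchanged.
Final deadline: Apr 13, 2018.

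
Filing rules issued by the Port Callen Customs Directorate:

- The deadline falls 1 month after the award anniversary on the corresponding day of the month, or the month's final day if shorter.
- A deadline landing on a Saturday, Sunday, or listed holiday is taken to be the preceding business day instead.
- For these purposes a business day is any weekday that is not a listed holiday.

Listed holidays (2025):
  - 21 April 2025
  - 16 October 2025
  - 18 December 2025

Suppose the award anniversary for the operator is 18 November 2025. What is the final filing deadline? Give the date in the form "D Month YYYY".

17 December 2025

Moving 1 month forward from 18 November 2025 on the corresponding day gives 18 December 2025.
Because 18 December 2025 is a listed holiday, the deadline becomes 17 December 2025 (Wednesday).
Final deadline: 17 December 2025.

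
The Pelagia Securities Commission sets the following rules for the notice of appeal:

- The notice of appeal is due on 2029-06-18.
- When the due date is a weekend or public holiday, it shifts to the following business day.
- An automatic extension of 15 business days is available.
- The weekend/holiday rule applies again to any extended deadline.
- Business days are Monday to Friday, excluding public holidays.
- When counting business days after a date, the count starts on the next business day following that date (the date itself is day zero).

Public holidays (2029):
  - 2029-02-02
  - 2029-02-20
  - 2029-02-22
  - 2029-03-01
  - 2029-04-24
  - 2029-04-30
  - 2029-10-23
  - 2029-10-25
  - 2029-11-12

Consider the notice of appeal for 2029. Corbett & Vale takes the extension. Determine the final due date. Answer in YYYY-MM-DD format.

2029-07-09

The stated deadline is 2029-06-18.
2029-06-18 falls on a Monday, which is a business day, so no adjustment is needed.
Counting 15 further business days from 2029-06-18 reaches 2029-07-09.
2029-07-09 falls on a Monday, which is a business day, so no adjustment is needed.
So the filing is due 2029-07-09.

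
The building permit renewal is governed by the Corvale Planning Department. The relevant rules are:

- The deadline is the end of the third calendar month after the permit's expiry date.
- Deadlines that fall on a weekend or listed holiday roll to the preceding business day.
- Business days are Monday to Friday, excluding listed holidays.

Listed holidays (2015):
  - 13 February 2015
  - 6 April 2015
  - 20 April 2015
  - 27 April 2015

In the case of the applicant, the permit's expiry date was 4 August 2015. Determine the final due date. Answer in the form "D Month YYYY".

The third month after 4 August 2015 is November 2015, whose last day is 30 November 2015.
30 November 2015 (Monday) is already a business day.
Deadline: 30 November 2015.

30 November 2015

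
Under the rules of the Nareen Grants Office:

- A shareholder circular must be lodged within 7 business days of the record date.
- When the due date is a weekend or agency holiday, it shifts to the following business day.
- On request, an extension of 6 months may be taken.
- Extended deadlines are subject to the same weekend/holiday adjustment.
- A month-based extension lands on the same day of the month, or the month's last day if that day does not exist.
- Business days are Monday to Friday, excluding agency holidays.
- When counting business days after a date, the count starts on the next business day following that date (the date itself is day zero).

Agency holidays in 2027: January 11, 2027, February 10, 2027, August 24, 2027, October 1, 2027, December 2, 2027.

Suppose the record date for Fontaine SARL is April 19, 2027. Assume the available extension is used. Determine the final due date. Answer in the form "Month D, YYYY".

October 28, 2027

7 business days after April 19, 2027, excluding weekends and holidays, is April 28, 2027.
Since April 28, 2027 is a Wednesday and not a holiday, the date is unchanged.
Applying the 6 months extension: 6 months after April 28, 2027 is October 28, 2027.
October 28, 2027 falls on a Thursday, which is a business day, so no adjustment is needed.
So the filing is due October 28, 2027.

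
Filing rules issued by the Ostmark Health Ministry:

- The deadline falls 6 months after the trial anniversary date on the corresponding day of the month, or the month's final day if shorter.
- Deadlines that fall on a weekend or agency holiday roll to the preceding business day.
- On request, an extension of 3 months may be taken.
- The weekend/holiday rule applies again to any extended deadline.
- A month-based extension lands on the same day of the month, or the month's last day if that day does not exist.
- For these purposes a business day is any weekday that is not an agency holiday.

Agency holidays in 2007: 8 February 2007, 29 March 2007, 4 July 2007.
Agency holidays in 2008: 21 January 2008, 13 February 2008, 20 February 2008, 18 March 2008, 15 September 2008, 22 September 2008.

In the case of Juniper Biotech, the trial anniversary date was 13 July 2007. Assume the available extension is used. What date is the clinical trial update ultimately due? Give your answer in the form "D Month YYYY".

6 months from 13 July 2007 is 13 January 2008.
13 January 2008 is a Sunday, so it moves to the preceding business day, 11 January 2008 (Friday).
Applying the 3 months extension: 3 months after 11 January 2008 is 11 April 2008.
Since 11 April 2008 is a Friday and not a holiday, the date is unchanged.
Final deadline: 11 April 2008.

11 April 2008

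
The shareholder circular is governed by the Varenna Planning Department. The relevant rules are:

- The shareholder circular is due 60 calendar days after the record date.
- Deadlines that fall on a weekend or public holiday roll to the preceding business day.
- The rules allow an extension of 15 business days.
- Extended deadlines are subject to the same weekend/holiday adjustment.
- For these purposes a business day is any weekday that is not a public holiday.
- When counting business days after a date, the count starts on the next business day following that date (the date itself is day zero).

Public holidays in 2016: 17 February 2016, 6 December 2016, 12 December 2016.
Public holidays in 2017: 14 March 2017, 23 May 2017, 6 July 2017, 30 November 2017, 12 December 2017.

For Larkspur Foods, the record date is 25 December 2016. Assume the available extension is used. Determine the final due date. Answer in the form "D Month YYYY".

17 March 2017

From 25 December 2016, 60 calendar days later is 23 February 2017.
23 February 2017 falls on a Thursday, which is a business day, so no adjustment is needed.
Counting 15 further business days from 23 February 2017 reaches 17 March 2017.
17 March 2017 (Friday) is already a business day.
Final deadline: 17 March 2017.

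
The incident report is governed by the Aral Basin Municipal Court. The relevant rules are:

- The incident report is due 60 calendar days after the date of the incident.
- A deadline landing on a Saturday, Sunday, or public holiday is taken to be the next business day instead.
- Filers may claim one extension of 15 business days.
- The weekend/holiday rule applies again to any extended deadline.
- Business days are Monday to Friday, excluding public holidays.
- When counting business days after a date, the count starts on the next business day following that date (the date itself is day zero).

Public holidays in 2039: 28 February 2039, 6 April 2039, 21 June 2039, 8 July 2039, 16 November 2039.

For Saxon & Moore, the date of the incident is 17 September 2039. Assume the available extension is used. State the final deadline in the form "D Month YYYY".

Trigger date 17 September 2039 + 60 calendar days = 16 November 2039.
16 November 2039 is a listed holiday; the next business day is 17 November 2039 (Thursday).
Counting 15 further business days from 17 November 2039 reaches 8 December 2039.
Since 8 December 2039 is a Thursday and not a holiday, the date is unchanged.
Deadline: 8 December 2039.

8 December 2039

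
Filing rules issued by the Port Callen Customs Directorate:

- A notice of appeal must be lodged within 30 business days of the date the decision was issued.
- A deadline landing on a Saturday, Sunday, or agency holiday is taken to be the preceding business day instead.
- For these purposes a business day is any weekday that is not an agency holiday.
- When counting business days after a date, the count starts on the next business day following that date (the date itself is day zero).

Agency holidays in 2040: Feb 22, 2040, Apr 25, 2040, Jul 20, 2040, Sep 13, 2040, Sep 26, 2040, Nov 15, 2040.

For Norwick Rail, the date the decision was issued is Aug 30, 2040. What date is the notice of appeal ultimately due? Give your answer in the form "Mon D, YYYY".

Oct 15, 2040

Starting the day after Aug 30, 2040 and counting 30 business days lands on Oct 15, 2040.
Oct 15, 2040 is a Monday and not a listed holiday, so it stands.
The final due date is Oct 15, 2040.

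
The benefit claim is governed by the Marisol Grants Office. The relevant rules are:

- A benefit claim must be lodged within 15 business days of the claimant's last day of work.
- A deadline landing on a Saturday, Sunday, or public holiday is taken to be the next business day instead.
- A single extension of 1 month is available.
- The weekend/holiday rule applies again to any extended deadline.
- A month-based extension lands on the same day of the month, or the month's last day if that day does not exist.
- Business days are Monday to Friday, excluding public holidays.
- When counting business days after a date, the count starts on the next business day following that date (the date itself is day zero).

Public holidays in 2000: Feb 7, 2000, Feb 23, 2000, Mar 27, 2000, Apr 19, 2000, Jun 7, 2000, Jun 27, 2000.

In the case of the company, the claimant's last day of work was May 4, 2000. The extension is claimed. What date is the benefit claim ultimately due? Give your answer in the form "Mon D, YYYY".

Counting 15 business days after May 4, 2000 (skipping weekends and listed holidays) reaches May 25, 2000.
May 25, 2000 falls on a Thursday, which is a business day, so no adjustment is needed.
Add 1 month to May 25, 2000: Jun 25, 2000.
Jun 25, 2000 is a Sunday, so it moves to the next business day, Jun 26, 2000 (Monday).
So the filing is due Jun 26, 2000.

Jun 26, 2000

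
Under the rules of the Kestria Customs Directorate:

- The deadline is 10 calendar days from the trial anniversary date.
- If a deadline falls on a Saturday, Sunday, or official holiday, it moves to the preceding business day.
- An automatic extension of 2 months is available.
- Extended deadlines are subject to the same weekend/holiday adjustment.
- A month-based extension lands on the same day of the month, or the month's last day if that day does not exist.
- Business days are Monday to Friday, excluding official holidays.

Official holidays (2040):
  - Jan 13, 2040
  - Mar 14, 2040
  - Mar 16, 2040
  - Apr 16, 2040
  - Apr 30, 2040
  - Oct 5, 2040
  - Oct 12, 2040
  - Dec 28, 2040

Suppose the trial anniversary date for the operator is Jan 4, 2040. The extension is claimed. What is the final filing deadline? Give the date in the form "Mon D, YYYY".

Mar 12, 2040

Adding 10 calendar days to Jan 4, 2040 gives Jan 14, 2040.
Jan 14, 2040 is a Saturday, so it moves to the preceding business day, Jan 12, 2040 (Thursday).
The 2 months extension carries Jan 12, 2040 to Mar 12, 2040.
Mar 12, 2040 (Monday) is already a business day.
Deadline: Mar 12, 2040.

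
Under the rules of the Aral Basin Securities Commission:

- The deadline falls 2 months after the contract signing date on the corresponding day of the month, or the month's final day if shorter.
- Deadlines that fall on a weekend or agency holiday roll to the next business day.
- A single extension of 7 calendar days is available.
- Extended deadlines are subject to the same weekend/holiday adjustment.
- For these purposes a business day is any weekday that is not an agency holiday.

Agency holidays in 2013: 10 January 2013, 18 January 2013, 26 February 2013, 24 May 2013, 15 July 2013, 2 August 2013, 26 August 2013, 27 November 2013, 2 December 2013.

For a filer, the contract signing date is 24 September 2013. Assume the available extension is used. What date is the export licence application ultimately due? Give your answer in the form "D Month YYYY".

2 months from 24 September 2013 is 24 November 2013.
Because 24 November 2013 is a Sunday, the deadline becomes 25 November 2013 (Monday).
With the 7-day extension, 25 November 2013 becomes 2 December 2013.
Because 2 December 2013 is a listed holiday, the deadline becomes 3 December 2013 (Tuesday).
The final due date is 3 December 2013.

3 December 2013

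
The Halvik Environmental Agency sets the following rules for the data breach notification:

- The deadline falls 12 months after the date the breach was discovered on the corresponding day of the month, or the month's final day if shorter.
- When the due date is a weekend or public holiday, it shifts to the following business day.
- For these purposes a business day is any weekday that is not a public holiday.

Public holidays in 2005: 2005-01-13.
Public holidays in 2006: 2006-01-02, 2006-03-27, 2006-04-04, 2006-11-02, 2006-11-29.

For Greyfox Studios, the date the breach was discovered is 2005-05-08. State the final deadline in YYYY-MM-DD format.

2006-05-08

12 months from 2005-05-08 is 2006-05-08.
2006-05-08 (Monday) is already a business day.
Deadline: 2006-05-08.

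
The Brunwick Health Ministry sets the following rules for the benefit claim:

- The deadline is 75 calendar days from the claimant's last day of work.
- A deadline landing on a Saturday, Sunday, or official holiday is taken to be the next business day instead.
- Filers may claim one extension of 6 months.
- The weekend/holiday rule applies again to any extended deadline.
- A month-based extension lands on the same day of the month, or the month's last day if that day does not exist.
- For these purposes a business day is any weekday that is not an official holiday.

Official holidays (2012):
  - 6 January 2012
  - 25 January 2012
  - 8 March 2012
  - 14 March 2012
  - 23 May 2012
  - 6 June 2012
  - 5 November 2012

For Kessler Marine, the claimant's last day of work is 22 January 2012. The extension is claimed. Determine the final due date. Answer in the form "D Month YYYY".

8 October 2012

75 calendar days after 22 January 2012 is 6 April 2012.
Since 6 April 2012 is a Friday and not a holiday, the date is unchanged.
Add 6 months to 6 April 2012: 6 October 2012.
6 October 2012 falls on a Saturday. Rolling to the next business day gives 8 October 2012, a Monday.
Final deadline: 8 October 2012.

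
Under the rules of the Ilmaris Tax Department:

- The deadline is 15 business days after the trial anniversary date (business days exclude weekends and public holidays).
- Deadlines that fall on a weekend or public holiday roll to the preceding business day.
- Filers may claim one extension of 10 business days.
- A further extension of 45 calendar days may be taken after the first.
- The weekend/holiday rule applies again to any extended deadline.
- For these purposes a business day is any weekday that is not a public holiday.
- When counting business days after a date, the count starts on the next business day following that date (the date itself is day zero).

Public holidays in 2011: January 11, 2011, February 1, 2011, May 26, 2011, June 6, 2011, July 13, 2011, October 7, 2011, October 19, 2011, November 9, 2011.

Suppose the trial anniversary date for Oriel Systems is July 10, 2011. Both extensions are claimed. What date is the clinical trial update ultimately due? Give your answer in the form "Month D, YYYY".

Counting 15 business days after July 10, 2011 (skipping weekends and listed holidays) reaches August 1, 2011.
August 1, 2011 is a Monday and not a listed holiday, so it stands.
Applying the 10-business-day extension: 10 business days after August 1, 2011 is August 15, 2011.
August 15, 2011 falls on a Monday, which is a business day, so no adjustment is needed.
The 45-calendar-day extension moves the deadline from August 15, 2011 to September 29, 2011.
September 29, 2011 falls on a Thursday, which is a business day, so no adjustment is needed.
Final deadline: September 29, 2011.

September 29, 2011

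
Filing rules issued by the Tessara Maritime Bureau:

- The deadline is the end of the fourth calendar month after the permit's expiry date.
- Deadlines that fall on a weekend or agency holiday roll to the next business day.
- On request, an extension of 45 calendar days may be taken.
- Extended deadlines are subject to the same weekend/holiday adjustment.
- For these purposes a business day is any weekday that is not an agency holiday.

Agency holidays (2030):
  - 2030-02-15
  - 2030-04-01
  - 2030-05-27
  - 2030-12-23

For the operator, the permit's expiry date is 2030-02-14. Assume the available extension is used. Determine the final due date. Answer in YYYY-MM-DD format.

2030-08-15

4 months after 2030-02-14 is June 2030; that month ends on 2030-06-30.
2030-06-30 is a Sunday, so it moves to the next business day, 2030-07-01 (Monday).
The 45-calendar-day extension moves the deadline from 2030-07-01 to 2030-08-15.
2030-08-15 is a Thursday and not a listed holiday, so it stands.
Deadline: 2030-08-15.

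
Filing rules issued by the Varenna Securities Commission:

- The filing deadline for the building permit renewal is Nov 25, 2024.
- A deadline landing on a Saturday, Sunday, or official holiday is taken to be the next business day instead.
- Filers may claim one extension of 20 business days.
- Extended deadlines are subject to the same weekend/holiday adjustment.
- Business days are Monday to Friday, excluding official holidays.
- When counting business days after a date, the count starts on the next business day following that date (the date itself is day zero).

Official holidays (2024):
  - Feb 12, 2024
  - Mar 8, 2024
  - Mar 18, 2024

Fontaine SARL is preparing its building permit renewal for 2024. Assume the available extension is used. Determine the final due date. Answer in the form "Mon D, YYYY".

Start from the fixed due date, Nov 25, 2024.
Nov 25, 2024 is a Monday and not a listed holiday, so it stands.
Counting 20 further business days from Nov 25, 2024 reaches Dec 23, 2024.
Dec 23, 2024 (Monday) is already a business day.
The final due date is Dec 23, 2024.

Dec 23, 2024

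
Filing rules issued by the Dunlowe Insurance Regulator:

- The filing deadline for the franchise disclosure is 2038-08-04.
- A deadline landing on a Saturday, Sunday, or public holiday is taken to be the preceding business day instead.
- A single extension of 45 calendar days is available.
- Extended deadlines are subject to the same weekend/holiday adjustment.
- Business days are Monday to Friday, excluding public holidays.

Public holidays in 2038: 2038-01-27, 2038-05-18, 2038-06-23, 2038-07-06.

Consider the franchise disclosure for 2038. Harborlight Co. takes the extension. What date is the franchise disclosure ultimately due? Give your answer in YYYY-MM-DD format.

Start from the fixed due date, 2038-08-04.
Since 2038-08-04 is a Wednesday and not a holiday, the date is unchanged.
With the 45-day extension, 2038-08-04 becomes 2038-09-18.
2038-09-18 falls on a Saturday. Rolling to the preceding business day gives 2038-09-17, a Friday.
Deadline: 2038-09-17.

2038-09-17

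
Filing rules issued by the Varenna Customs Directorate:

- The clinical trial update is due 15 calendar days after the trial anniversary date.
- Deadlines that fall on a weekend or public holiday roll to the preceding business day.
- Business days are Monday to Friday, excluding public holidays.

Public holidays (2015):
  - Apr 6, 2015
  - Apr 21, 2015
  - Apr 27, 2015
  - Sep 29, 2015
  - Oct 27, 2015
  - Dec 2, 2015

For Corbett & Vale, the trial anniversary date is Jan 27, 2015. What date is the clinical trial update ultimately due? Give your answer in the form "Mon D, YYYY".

Feb 11, 2015

Adding 15 calendar days to Jan 27, 2015 gives Feb 11, 2015.
Since Feb 11, 2015 is a Wednesday and not a holiday, the date is unchanged.
The final due date is Feb 11, 2015.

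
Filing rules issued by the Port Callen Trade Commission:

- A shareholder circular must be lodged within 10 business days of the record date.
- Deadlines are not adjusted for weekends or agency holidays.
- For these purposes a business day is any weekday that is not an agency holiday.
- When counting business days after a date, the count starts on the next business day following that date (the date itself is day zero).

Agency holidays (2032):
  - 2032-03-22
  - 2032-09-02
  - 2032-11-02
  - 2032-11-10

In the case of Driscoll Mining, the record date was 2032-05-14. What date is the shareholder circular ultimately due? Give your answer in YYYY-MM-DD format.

10 business days after 2032-05-14, excluding weekends and holidays, is 2032-05-28.
2032-05-28 falls on a Friday. The rules make no weekend/holiday allowance, so it remains 2032-05-28.
So the filing is due 2032-05-28.

2032-05-28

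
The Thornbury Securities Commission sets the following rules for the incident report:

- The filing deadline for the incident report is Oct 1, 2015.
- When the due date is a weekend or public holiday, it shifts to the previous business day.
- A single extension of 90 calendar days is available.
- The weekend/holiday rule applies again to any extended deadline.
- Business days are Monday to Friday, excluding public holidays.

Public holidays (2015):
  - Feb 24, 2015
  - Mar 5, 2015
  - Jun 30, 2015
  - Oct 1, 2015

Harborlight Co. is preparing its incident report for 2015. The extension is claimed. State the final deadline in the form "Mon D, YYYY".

The stated deadline is Oct 1, 2015.
Oct 1, 2015 falls on a listed holiday. Rolling to the preceding business day gives Sep 30, 2015, a Wednesday.
The 90-calendar-day extension moves the deadline from Sep 30, 2015 to Dec 29, 2015.
Dec 29, 2015 (Tuesday) is already a business day.
So the filing is due Dec 29, 2015.

Dec 29, 2015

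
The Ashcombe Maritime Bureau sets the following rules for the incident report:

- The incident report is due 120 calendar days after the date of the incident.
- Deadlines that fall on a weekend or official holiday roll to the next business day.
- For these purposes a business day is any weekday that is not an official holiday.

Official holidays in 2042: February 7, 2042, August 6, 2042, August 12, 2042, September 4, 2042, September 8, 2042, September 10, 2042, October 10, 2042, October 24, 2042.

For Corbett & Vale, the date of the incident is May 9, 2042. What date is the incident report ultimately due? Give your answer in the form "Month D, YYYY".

September 9, 2042

Trigger date May 9, 2042 + 120 calendar days = September 6, 2042.
September 6, 2042 falls on a Saturday. Rolling to the next business day gives September 9, 2042, a Tuesday.
So the filing is due September 9, 2042.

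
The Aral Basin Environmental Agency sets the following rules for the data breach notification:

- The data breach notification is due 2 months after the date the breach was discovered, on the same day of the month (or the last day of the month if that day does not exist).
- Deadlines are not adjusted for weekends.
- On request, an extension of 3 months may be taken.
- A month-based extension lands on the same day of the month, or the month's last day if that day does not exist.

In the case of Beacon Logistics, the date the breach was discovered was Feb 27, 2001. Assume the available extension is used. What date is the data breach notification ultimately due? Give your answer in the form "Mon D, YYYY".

2 months from Feb 27, 2001 is Apr 27, 2001.
Apr 27, 2001 is a Friday; no weekend or holiday adjustment applies.
The 3 months extension carries Apr 27, 2001 to Jul 27, 2001.
Jul 27, 2001 is a Friday; no weekend or holiday adjustment applies.
So the filing is due Jul 27, 2001.

Jul 27, 2001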